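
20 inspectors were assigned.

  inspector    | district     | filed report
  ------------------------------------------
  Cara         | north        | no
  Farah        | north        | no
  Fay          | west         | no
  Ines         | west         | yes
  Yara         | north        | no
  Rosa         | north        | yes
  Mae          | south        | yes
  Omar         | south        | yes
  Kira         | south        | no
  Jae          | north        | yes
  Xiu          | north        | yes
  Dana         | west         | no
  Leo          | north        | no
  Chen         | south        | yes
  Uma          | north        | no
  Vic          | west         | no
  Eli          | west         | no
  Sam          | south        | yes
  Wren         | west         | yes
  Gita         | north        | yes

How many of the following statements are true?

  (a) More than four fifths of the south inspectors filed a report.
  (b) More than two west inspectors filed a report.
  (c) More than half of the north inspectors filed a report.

0

(a) south: |A| = 5, |A ∩ B| = 4; needs |A ∩ B| / |A| > 4/5 — false.
(b) west: |A| = 6, |A ∩ B| = 2; needs |A ∩ B| > 2 — false.
(c) north: |A| = 9, |A ∩ B| = 4; needs |A ∩ B| > |A ∖ B| — false.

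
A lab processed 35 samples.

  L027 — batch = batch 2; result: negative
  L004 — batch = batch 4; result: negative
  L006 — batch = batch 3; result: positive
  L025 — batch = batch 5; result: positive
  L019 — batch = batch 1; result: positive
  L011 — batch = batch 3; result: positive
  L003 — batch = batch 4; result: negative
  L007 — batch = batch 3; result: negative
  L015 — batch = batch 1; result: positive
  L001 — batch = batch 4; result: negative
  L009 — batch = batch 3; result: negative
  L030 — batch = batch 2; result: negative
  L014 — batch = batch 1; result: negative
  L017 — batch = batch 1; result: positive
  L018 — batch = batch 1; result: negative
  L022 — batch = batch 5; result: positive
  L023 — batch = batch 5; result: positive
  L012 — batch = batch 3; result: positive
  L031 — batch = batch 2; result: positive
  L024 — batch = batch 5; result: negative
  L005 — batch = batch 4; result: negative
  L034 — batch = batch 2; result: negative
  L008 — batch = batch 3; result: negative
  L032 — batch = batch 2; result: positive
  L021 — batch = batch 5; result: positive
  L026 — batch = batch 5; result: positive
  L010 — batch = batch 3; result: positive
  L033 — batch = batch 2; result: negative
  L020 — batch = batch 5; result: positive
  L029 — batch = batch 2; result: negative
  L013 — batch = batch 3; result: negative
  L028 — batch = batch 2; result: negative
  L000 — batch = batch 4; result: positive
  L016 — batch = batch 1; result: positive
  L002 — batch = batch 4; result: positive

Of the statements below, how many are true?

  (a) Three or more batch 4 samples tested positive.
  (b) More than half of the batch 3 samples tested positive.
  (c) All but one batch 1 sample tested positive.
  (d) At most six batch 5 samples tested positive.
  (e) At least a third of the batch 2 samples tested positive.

(a) batch 4: |A| = 6, |A ∩ B| = 2; needs |A ∩ B| ≥ 3 — false.
(b) batch 3: |A| = 8, |A ∩ B| = 4; needs |A ∩ B| > |A ∖ B| — false.
(c) batch 1: |A| = 6, |A ∩ B| = 4; needs |A ∖ B| = 1 — false.
(d) batch 5: |A| = 7, |A ∩ B| = 6; needs |A ∩ B| ≤ 6 — true.
(e) batch 2: |A| = 8, |A ∩ B| = 2; needs |A ∩ B| / |A| ≥ 1/3 — false.

1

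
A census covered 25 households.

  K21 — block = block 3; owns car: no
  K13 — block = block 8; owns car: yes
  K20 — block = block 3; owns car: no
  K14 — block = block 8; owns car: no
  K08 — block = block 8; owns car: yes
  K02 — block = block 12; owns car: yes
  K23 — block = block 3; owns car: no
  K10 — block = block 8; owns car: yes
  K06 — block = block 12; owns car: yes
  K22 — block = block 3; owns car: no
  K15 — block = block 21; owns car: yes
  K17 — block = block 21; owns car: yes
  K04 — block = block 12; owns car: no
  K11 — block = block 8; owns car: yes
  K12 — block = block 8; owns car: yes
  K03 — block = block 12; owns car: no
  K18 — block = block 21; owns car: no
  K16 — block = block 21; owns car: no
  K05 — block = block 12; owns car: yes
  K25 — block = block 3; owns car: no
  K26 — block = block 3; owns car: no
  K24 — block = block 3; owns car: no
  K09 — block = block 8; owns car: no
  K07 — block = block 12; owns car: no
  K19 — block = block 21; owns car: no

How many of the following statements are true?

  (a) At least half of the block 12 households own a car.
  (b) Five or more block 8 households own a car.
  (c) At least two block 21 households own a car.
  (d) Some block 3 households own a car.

3

(a) block 12: |A| = 6, |A ∩ B| = 3; needs |A ∩ B| ≥ |A ∖ B| — true.
(b) block 8: |A| = 7, |A ∩ B| = 5; needs |A ∩ B| ≥ 5 — true.
(c) block 21: |A| = 5, |A ∩ B| = 2; needs |A ∩ B| ≥ 2 — true.
(d) block 3: |A| = 7, |A ∩ B| = 0; needs A ∩ B ≠ ∅ (|A ∩ B| ≥ 1) — false.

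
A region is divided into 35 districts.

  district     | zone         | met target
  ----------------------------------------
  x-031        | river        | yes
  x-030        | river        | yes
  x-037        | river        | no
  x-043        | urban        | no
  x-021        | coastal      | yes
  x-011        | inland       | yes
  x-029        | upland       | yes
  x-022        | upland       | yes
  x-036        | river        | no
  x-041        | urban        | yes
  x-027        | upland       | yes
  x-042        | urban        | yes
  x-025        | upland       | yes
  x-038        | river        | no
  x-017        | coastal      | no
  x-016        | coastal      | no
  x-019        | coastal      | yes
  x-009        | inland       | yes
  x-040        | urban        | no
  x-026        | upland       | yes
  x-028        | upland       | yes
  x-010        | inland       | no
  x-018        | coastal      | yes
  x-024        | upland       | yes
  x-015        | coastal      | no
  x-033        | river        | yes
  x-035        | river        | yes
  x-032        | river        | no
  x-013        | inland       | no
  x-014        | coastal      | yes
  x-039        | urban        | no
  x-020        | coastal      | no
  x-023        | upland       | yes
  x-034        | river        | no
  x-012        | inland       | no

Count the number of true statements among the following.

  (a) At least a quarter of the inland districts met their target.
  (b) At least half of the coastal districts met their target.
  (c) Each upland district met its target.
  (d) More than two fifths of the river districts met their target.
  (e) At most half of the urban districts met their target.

(a) inland: |A| = 5, |A ∩ B| = 2; needs |A ∩ B| / |A| ≥ 1/4 — true.
(b) coastal: |A| = 8, |A ∩ B| = 4; needs |A ∩ B| ≥ |A ∖ B| — true.
(c) upland: |A| = 8, |A ∩ B| = 8; needs A ⊆ B, i.e. every element of A is in B (|A ∖ B| = 0) — true.
(d) river: |A| = 9, |A ∩ B| = 4; needs |A ∩ B| / |A| > 2/5 — true.
(e) urban: |A| = 5, |A ∩ B| = 2; needs |A ∩ B| ≤ |A ∖ B| — true.

5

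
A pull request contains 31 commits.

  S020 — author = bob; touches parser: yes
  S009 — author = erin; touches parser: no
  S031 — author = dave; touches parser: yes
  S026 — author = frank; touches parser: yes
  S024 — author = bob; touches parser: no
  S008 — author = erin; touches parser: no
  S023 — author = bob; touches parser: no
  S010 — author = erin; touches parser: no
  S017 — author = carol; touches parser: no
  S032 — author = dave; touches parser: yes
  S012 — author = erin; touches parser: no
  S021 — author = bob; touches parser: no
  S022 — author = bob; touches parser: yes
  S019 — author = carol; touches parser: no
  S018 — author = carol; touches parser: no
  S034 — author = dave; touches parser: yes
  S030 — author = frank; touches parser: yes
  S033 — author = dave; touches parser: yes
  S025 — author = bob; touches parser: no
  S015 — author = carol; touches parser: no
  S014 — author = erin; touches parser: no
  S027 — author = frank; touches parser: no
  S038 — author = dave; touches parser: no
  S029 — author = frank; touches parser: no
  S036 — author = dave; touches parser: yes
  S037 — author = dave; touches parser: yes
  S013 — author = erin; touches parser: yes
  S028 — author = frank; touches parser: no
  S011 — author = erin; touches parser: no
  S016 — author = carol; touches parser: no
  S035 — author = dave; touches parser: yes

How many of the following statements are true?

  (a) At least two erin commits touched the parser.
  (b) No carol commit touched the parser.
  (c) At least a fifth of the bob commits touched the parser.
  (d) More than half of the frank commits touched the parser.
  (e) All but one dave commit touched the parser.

3

(a) erin: |A| = 7, |A ∩ B| = 1; needs |A ∩ B| ≥ 2 — false.
(b) carol: |A| = 5, |A ∩ B| = 0; needs A ∩ B = ∅ (|A ∩ B| = 0) — true.
(c) bob: |A| = 6, |A ∩ B| = 2; needs |A ∩ B| / |A| ≥ 1/5 — true.
(d) frank: |A| = 5, |A ∩ B| = 2; needs |A ∩ B| > |A ∖ B| — false.
(e) dave: |A| = 8, |A ∩ B| = 7; needs |A ∖ B| = 1 — true.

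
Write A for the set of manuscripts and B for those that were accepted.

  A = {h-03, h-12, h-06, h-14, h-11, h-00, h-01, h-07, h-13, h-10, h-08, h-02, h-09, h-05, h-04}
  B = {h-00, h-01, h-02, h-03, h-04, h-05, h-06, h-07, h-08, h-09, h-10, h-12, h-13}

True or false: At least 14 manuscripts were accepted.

Truth condition: |A ∩ B| ≥ 14.
|A| = 15, |A ∩ B| = 13, |A ∖ B| = 2.
|A ∩ B| = 13, so the statement is false.

False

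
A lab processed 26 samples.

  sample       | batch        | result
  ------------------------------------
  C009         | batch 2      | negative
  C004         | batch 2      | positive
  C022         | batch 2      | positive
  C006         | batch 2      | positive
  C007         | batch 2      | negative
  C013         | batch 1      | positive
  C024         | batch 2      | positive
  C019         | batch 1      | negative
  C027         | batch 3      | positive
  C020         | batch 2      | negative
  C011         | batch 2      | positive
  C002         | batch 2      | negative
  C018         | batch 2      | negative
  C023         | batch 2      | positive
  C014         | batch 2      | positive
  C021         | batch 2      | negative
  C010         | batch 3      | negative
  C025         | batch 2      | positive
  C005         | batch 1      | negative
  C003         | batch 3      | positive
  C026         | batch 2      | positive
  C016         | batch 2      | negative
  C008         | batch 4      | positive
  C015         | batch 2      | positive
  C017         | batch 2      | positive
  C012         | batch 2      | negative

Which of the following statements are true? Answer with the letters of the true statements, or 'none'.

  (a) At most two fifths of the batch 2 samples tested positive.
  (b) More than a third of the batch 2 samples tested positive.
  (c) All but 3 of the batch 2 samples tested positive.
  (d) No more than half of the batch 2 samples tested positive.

|A| = 19, |A ∩ B| = 11, |A ∖ B| = 8.
(a) |A ∩ B| / |A| ≤ 2/5: fails.
(b) |A ∩ B| / |A| > 1/3: holds.
(c) |A ∖ B| = 3: fails.
(d) |A ∩ B| ≤ |A ∖ B|: fails.

(b)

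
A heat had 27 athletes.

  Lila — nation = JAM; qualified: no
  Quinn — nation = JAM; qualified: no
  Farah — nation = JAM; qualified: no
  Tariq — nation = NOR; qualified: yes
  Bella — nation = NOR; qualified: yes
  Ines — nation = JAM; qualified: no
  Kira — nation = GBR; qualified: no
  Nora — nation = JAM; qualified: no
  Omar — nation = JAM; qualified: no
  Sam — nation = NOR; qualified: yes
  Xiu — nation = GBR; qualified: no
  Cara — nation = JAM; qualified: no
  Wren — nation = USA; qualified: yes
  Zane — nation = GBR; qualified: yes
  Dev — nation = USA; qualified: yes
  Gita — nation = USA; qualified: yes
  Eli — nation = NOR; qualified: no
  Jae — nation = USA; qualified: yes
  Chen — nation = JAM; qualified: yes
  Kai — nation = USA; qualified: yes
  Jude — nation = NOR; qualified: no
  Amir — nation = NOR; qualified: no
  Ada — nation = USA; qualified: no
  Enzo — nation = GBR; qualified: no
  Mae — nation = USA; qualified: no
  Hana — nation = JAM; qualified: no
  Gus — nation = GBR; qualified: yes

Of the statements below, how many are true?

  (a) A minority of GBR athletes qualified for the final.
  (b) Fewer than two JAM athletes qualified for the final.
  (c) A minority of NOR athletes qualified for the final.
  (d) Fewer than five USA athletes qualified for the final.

2

(a) GBR: |A| = 5, |A ∩ B| = 2; needs |A ∩ B| < |A ∖ B| — true.
(b) JAM: |A| = 9, |A ∩ B| = 1; needs |A ∩ B| < 2 — true.
(c) NOR: |A| = 6, |A ∩ B| = 3; needs |A ∩ B| < |A ∖ B| — false.
(d) USA: |A| = 7, |A ∩ B| = 5; needs |A ∩ B| < 5 — false.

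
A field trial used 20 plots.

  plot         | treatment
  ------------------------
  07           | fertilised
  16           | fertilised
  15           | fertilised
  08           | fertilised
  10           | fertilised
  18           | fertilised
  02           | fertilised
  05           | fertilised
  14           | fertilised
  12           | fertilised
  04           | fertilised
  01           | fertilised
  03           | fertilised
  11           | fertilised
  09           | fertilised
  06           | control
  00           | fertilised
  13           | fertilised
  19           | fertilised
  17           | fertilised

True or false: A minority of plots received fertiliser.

The determiner here denotes the relation: |A ∩ B| < |A ∖ B|.
|A| = 20, |A ∩ B| = 19, |A ∖ B| = 1.
19 > 1, so the statement is false.

False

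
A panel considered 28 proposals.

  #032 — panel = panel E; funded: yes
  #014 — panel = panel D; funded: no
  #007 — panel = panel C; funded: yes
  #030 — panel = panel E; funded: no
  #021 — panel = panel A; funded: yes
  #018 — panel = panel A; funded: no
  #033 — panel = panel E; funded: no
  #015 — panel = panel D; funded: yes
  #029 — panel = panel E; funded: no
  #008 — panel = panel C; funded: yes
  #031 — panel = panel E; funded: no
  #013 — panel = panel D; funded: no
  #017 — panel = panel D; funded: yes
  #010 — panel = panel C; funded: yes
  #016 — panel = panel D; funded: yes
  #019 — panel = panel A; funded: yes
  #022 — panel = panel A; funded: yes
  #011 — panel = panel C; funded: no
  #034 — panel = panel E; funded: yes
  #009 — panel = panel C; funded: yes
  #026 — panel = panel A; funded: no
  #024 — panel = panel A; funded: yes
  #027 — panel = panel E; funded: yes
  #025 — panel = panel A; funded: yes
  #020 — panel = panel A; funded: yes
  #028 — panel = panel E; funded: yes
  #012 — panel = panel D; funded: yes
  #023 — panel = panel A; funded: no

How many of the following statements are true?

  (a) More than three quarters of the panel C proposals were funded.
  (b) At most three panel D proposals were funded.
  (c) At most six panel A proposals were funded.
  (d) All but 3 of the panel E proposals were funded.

(a) panel C: |A| = 5, |A ∩ B| = 4; needs |A ∩ B| / |A| > 3/4 — true.
(b) panel D: |A| = 6, |A ∩ B| = 4; needs |A ∩ B| ≤ 3 — false.
(c) panel A: |A| = 9, |A ∩ B| = 6; needs |A ∩ B| ≤ 6 — true.
(d) panel E: |A| = 8, |A ∩ B| = 4; needs |A ∖ B| = 3 — false.

2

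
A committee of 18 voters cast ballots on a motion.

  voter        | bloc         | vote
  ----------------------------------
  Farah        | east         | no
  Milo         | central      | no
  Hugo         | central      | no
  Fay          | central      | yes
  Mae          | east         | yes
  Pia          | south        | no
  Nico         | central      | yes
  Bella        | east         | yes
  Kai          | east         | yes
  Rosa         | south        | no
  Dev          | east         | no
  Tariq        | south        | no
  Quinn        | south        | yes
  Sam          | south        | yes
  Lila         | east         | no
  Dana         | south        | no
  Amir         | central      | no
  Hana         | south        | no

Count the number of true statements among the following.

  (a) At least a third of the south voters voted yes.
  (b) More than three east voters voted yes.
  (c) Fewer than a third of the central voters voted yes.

0

(a) south: |A| = 7, |A ∩ B| = 2; needs |A ∩ B| / |A| ≥ 1/3 — false.
(b) east: |A| = 6, |A ∩ B| = 3; needs |A ∩ B| > 3 — false.
(c) central: |A| = 5, |A ∩ B| = 2; needs |A ∩ B| / |A| < 1/3 — false.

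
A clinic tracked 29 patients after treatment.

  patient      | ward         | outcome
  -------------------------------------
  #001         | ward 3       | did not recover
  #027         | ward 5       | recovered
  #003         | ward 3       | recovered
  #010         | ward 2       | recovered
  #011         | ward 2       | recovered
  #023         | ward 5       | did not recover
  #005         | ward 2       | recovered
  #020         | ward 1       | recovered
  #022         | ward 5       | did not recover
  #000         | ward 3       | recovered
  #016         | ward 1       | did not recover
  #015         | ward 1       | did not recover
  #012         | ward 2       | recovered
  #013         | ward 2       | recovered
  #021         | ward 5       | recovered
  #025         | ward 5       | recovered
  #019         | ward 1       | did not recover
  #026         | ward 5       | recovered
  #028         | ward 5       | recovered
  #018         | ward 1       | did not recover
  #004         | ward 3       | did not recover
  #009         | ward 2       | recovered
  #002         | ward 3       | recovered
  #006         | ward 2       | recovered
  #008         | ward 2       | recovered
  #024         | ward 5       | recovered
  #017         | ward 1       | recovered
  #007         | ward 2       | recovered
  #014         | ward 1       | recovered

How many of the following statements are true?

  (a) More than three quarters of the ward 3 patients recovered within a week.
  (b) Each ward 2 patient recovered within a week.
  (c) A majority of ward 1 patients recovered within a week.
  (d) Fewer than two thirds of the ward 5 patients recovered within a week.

(a) ward 3: |A| = 5, |A ∩ B| = 3; needs |A ∩ B| / |A| > 3/4 — false.
(b) ward 2: |A| = 9, |A ∩ B| = 9; needs A ⊆ B, i.e. every element of A is in B (|A ∖ B| = 0) — true.
(c) ward 1: |A| = 7, |A ∩ B| = 3; needs |A ∩ B| > |A ∖ B| — false.
(d) ward 5: |A| = 8, |A ∩ B| = 6; needs |A ∩ B| / |A| < 2/3 — false.

1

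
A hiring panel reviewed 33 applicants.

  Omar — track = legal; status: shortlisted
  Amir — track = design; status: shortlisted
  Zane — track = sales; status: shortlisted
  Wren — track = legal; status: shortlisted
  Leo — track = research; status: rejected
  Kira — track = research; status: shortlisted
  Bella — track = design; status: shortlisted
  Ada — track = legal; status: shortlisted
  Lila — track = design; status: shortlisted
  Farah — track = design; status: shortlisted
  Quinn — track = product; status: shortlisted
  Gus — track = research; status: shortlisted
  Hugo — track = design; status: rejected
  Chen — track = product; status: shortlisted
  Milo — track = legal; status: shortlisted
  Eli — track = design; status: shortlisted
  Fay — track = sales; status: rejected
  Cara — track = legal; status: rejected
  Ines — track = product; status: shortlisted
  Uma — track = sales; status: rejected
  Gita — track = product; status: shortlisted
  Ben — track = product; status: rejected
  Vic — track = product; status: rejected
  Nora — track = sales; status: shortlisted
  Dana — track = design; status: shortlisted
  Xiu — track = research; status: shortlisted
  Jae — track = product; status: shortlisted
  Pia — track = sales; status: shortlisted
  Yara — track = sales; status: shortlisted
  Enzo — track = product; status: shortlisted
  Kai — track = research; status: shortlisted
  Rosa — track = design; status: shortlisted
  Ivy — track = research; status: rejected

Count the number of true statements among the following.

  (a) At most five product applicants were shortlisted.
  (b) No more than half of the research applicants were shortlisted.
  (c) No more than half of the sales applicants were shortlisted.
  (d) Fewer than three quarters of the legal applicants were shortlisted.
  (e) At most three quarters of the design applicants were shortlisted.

(a) product: |A| = 8, |A ∩ B| = 6; needs |A ∩ B| ≤ 5 — false.
(b) research: |A| = 6, |A ∩ B| = 4; needs |A ∩ B| ≤ |A ∖ B| — false.
(c) sales: |A| = 6, |A ∩ B| = 4; needs |A ∩ B| ≤ |A ∖ B| — false.
(d) legal: |A| = 5, |A ∩ B| = 4; needs |A ∩ B| / |A| < 3/4 — false.
(e) design: |A| = 8, |A ∩ B| = 7; needs |A ∩ B| / |A| ≤ 3/4 — false.

0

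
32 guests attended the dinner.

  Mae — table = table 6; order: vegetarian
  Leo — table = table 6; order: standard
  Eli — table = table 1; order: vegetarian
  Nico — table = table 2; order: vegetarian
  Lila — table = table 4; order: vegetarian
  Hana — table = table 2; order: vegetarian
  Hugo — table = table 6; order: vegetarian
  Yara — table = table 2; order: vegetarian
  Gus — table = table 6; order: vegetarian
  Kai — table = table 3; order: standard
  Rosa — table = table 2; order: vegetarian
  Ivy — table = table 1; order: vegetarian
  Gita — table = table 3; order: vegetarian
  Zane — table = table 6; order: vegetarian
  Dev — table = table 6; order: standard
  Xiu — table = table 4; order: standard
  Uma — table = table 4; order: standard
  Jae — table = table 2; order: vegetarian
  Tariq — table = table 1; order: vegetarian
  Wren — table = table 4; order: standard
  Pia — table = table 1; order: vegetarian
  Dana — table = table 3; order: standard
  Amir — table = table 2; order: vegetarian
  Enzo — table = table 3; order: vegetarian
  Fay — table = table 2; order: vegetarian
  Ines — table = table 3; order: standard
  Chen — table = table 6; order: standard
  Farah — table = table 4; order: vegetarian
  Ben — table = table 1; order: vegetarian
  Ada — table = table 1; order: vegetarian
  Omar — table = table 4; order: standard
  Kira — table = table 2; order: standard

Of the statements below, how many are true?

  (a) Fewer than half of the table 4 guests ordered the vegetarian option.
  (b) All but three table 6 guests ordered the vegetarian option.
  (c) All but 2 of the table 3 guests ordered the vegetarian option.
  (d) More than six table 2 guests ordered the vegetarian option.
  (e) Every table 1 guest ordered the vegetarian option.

(a) table 4: |A| = 6, |A ∩ B| = 2; needs |A ∩ B| < |A ∖ B| — true.
(b) table 6: |A| = 7, |A ∩ B| = 4; needs |A ∖ B| = 3 — true.
(c) table 3: |A| = 5, |A ∩ B| = 2; needs |A ∖ B| = 2 — false.
(d) table 2: |A| = 8, |A ∩ B| = 7; needs |A ∩ B| > 6 — true.
(e) table 1: |A| = 6, |A ∩ B| = 6; needs A ⊆ B, i.e. every element of A is in B (|A ∖ B| = 0) — true.

4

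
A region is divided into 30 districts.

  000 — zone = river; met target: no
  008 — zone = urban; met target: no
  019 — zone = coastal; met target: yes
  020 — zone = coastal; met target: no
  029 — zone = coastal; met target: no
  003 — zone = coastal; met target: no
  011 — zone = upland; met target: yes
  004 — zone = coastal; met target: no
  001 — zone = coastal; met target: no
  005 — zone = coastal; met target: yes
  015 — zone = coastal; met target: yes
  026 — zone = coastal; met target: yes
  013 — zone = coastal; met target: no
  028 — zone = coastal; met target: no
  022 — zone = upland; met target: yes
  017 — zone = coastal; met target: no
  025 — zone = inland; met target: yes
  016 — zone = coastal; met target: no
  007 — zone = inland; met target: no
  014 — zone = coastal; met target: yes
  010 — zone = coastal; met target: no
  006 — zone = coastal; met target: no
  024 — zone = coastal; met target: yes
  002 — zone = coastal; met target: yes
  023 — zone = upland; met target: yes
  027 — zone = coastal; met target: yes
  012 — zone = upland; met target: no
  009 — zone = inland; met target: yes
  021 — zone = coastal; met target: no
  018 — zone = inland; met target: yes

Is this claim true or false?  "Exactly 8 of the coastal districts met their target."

True

The determiner here denotes the relation: |A ∩ B| = 8.
|A| = 20, |A ∩ B| = 8, |A ∖ B| = 12.
|A ∩ B| = 8, so the statement is true.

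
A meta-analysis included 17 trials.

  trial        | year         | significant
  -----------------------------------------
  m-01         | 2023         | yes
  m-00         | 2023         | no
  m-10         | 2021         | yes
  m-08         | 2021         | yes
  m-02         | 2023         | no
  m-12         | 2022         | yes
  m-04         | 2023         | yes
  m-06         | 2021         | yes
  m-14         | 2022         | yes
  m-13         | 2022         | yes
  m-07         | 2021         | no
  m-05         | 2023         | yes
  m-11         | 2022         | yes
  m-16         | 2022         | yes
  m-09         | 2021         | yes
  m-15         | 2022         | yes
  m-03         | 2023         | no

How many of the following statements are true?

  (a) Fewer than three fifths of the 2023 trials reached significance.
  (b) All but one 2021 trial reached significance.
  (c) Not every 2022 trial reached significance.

2

(a) 2023: |A| = 6, |A ∩ B| = 3; needs |A ∩ B| / |A| < 3/5 — true.
(b) 2021: |A| = 5, |A ∩ B| = 4; needs |A ∖ B| = 1 — true.
(c) 2022: |A| = 6, |A ∩ B| = 6; needs A ⊄ B (|A ∖ B| ≥ 1) — false.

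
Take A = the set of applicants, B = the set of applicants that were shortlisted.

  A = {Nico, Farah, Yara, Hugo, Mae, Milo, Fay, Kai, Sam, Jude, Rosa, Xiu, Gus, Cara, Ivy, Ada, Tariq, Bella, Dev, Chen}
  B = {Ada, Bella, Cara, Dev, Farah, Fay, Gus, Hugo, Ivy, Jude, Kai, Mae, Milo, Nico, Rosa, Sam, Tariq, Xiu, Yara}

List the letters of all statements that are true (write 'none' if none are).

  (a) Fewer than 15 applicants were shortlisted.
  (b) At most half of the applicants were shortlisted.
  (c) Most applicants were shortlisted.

(c)

|A| = 20, |A ∩ B| = 19, |A ∖ B| = 1.
(a) |A ∩ B| < 15: fails.
(b) |A ∩ B| ≤ |A ∖ B|: fails.
(c) |A ∩ B| > |A ∖ B|: holds.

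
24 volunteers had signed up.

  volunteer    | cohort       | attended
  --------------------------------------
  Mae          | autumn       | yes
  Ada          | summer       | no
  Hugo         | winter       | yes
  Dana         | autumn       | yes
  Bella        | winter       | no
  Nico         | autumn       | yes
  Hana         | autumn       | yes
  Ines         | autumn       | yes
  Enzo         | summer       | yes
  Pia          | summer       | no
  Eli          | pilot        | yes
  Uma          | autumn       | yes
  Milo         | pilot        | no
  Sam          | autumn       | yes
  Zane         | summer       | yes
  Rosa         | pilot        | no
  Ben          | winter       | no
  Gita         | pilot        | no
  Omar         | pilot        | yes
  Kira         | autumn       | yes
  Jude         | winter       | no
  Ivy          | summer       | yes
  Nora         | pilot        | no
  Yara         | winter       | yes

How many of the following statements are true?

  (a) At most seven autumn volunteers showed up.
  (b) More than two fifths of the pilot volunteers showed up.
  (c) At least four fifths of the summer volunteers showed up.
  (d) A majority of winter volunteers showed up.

0

(a) autumn: |A| = 8, |A ∩ B| = 8; needs |A ∩ B| ≤ 7 — false.
(b) pilot: |A| = 6, |A ∩ B| = 2; needs |A ∩ B| / |A| > 2/5 — false.
(c) summer: |A| = 5, |A ∩ B| = 3; needs |A ∩ B| / |A| ≥ 4/5 — false.
(d) winter: |A| = 5, |A ∩ B| = 2; needs |A ∩ B| > |A ∖ B| — false.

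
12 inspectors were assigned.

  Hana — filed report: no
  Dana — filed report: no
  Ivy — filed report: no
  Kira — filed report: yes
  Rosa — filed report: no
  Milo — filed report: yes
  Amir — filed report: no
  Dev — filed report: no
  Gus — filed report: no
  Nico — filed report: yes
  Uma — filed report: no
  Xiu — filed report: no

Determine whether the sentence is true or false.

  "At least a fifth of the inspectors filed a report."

True

'At least a fifth of the inspectors filed a report' holds iff |A ∩ B| / |A| ≥ 1/5.
A (the restrictor) = {Hana, Dana, Ivy, Kira, Rosa, Milo, Amir, Dev, Gus, Nico, Uma, Xiu}, |A| = 12.
A ∩ B = {Kira, Milo, Nico}, so |A ∩ B| = 3.
A ∖ B = {Hana, Dana, Ivy, Rosa, Amir, Dev, Gus, Uma, Xiu}, so |A ∖ B| = 9.
|A ∩ B|/|A| = 3/12, so the statement is true.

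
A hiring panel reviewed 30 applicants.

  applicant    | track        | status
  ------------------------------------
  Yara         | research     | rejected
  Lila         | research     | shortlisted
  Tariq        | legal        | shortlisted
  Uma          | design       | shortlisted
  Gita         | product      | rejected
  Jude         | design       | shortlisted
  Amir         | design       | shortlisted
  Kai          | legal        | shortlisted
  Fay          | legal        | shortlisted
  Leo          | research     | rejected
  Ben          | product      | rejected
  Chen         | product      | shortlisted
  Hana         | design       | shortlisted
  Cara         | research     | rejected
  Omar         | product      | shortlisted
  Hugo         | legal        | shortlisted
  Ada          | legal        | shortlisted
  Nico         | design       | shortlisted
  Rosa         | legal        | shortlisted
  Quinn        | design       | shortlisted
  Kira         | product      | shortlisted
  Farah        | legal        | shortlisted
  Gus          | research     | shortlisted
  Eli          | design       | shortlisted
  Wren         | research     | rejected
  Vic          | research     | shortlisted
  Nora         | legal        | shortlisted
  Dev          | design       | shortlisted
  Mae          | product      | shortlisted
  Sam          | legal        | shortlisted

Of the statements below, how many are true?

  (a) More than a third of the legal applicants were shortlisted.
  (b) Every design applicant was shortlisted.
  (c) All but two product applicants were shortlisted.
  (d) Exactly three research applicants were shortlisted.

4

(a) legal: |A| = 9, |A ∩ B| = 9; needs |A ∩ B| / |A| > 1/3 — true.
(b) design: |A| = 8, |A ∩ B| = 8; needs A ⊆ B, i.e. every element of A is in B (|A ∖ B| = 0) — true.
(c) product: |A| = 6, |A ∩ B| = 4; needs |A ∖ B| = 2 — true.
(d) research: |A| = 7, |A ∩ B| = 3; needs |A ∩ B| = 3 — true.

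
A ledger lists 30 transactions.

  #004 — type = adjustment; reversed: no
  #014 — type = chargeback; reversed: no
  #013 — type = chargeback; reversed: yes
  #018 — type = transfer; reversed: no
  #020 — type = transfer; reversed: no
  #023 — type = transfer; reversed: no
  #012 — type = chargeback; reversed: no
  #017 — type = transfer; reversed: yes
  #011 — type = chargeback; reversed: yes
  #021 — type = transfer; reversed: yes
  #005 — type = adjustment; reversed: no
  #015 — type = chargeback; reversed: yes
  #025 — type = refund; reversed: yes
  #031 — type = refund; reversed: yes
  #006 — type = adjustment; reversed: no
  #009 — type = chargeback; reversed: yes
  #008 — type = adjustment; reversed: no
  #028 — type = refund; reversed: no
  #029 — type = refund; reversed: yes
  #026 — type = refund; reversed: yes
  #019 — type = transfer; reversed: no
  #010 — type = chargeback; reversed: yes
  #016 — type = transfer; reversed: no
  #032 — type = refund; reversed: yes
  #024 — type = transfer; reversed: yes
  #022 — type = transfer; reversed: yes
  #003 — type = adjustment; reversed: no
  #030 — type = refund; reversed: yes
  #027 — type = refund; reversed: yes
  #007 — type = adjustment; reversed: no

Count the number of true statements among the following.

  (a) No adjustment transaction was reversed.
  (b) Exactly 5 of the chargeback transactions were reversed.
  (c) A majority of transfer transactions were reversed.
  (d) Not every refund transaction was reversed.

3

(a) adjustment: |A| = 6, |A ∩ B| = 0; needs A ∩ B = ∅ (|A ∩ B| = 0) — true.
(b) chargeback: |A| = 7, |A ∩ B| = 5; needs |A ∩ B| = 5 — true.
(c) transfer: |A| = 9, |A ∩ B| = 4; needs |A ∩ B| > |A ∖ B| — false.
(d) refund: |A| = 8, |A ∩ B| = 7; needs A ⊄ B (|A ∖ B| ≥ 1) — true.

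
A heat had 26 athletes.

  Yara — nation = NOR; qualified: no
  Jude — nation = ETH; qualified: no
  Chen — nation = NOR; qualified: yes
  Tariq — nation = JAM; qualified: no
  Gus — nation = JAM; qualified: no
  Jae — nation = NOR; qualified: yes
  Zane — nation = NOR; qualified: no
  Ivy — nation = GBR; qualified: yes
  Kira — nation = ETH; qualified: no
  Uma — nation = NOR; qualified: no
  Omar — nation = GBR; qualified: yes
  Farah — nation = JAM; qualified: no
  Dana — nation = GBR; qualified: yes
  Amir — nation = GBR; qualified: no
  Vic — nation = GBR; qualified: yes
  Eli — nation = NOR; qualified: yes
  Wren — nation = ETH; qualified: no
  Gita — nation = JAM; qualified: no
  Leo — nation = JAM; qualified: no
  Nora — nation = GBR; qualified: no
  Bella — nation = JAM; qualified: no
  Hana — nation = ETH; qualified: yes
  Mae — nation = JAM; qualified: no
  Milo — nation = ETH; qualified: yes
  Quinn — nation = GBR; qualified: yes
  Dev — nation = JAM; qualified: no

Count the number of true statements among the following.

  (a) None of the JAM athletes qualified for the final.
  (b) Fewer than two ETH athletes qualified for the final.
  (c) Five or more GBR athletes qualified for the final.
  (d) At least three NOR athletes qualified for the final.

3

(a) JAM: |A| = 8, |A ∩ B| = 0; needs A ∩ B = ∅ (|A ∩ B| = 0) — true.
(b) ETH: |A| = 5, |A ∩ B| = 2; needs |A ∩ B| < 2 — false.
(c) GBR: |A| = 7, |A ∩ B| = 5; needs |A ∩ B| ≥ 5 — true.
(d) NOR: |A| = 6, |A ∩ B| = 3; needs |A ∩ B| ≥ 3 — true.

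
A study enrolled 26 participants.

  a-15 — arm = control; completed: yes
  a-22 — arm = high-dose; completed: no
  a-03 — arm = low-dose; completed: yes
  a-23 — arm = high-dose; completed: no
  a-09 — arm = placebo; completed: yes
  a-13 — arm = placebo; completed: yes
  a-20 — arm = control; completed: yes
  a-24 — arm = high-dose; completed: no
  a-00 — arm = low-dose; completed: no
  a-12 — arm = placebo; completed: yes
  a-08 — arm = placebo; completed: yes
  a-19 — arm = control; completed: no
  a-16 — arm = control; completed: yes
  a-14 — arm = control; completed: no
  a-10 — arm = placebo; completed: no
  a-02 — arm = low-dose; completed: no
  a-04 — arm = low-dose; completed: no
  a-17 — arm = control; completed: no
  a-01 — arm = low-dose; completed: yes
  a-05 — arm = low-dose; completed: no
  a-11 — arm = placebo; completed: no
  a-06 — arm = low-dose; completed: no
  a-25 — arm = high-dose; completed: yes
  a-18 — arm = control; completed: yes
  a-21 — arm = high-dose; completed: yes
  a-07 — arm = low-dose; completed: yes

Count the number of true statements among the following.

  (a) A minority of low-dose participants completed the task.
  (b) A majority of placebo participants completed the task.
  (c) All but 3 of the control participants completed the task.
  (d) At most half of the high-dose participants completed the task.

(a) low-dose: |A| = 8, |A ∩ B| = 3; needs |A ∩ B| < |A ∖ B| — true.
(b) placebo: |A| = 6, |A ∩ B| = 4; needs |A ∩ B| > |A ∖ B| — true.
(c) control: |A| = 7, |A ∩ B| = 4; needs |A ∖ B| = 3 — true.
(d) high-dose: |A| = 5, |A ∩ B| = 2; needs |A ∩ B| ≤ |A ∖ B| — true.

4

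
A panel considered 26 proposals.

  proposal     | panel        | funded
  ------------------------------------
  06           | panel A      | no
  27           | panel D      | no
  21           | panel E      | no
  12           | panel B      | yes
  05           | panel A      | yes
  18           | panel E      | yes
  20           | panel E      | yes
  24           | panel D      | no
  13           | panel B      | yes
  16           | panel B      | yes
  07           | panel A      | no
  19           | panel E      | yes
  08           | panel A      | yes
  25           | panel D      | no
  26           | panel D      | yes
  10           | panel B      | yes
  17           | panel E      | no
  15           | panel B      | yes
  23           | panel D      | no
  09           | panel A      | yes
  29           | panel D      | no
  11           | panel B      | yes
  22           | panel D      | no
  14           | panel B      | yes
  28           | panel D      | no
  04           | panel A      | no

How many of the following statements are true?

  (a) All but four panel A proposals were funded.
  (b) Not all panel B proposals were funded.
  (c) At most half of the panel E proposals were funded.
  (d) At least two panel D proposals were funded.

0

(a) panel A: |A| = 6, |A ∩ B| = 3; needs |A ∖ B| = 4 — false.
(b) panel B: |A| = 7, |A ∩ B| = 7; needs A ⊄ B (|A ∖ B| ≥ 1) — false.
(c) panel E: |A| = 5, |A ∩ B| = 3; needs |A ∩ B| ≤ |A ∖ B| — false.
(d) panel D: |A| = 8, |A ∩ B| = 1; needs |A ∩ B| ≥ 2 — false.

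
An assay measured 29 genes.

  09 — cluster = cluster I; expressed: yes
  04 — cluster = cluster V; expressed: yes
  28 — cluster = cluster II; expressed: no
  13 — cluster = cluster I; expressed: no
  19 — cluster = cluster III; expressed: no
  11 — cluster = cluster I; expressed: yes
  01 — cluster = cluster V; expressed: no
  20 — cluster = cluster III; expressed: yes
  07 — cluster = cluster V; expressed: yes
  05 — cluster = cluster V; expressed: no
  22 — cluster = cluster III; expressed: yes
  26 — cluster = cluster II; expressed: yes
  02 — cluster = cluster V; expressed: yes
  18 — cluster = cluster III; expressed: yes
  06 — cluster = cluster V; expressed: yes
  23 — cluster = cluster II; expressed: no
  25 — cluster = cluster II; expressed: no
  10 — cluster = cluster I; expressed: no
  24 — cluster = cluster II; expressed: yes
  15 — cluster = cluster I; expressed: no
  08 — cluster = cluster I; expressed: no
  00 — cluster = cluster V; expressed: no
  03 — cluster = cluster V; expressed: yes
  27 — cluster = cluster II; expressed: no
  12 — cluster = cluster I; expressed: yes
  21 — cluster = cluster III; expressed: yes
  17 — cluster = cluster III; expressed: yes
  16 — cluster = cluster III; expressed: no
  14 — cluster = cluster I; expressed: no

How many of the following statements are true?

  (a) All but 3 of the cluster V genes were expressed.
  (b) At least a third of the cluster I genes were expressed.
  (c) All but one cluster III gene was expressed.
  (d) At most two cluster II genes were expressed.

3

(a) cluster V: |A| = 8, |A ∩ B| = 5; needs |A ∖ B| = 3 — true.
(b) cluster I: |A| = 8, |A ∩ B| = 3; needs |A ∩ B| / |A| ≥ 1/3 — true.
(c) cluster III: |A| = 7, |A ∩ B| = 5; needs |A ∖ B| = 1 — false.
(d) cluster II: |A| = 6, |A ∩ B| = 2; needs |A ∩ B| ≤ 2 — true.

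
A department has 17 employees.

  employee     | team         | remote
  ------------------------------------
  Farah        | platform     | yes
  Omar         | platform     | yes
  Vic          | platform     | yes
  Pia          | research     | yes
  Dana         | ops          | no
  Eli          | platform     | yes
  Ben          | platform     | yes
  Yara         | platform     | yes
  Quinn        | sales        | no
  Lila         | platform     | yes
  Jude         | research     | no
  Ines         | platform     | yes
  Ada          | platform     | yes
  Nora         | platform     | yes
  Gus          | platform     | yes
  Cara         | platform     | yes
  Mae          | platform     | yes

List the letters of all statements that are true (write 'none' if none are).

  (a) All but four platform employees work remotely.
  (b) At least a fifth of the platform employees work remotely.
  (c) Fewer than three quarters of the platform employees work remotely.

(b)

|A| = 13, |A ∩ B| = 13, |A ∖ B| = 0.
(a) |A ∖ B| = 4: fails.
(b) |A ∩ B| / |A| ≥ 1/5: holds.
(c) |A ∩ B| / |A| < 3/4: fails.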